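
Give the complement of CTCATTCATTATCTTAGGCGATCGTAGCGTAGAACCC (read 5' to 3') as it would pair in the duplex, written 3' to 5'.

3'-GAGTAAGTAATAGAATCCGCTAGCATCGCATCTTGGG-5'

Base-pairing A↔T, G↔C gives the complement. The complementary strand is antiparallel, so paired with a 5'→3' strand it runs 3'→5'.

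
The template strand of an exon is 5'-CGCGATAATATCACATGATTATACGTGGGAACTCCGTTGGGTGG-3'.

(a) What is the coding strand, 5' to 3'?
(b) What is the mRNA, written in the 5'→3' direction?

(a) 5'-CCACCCAACGGAGTTCCCACGTATAATCATGTGATATTATCGCG-3'
(b) 5'-CCACCCAACGGAGUUCCCACGUAUAAUCAUGUGAUAUUAUCGCG-3'

(a) The coding strand is the reverse complement of the template: complement GCGCTATTATAGTGTACTAATATGCACCCTTGAGGCAACCCACC, then reverse.
(b) mRNA has the coding-strand sequence with T→U.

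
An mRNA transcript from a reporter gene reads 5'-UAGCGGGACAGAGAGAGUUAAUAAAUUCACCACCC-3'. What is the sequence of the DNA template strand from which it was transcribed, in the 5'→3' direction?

5'-GGGTGGTGAATTTATTAACTCTCTCTGTCCCGCTA-3'

Replace U with T to get the coding DNA strand: TAGCGGGACAGAGAGAGTTAATAAATTCACCACCC. The template strand is its reverse complement (complement ATCGCCCTGTCTCTCTCAATTATTTAAGTGGTGGG, then reverse).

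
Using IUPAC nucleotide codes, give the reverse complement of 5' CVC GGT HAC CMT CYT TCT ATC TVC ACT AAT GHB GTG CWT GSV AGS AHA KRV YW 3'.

Standard pairs A↔T, G↔C; ambiguity codes pair R↔Y, M↔K, W↔W, S↔S, B↔V, H↔D. Complement (GBGCCADTGGKAGRAAGATAGABGTGATTACDVCACGWACSBTCSTDTMYBRW), then reverse for 5'→3'.

5′-WRBYMTDTSCTBSCAWGCACVDCATTAGTGBAGATAGAARGAKGGTDACCGBG-3′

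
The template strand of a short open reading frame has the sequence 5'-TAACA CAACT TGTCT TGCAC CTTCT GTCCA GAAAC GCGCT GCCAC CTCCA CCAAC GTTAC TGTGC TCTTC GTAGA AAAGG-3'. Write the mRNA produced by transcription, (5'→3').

RNA polymerase reads the template 3'→5' and synthesizes mRNA 5'→3' by base-pairing (A→U, T→A, G↔C). The complement of the template is ATTGTGTTGAACAGAACGTGGAAGACAGGTCTTTGCGCGACGGTGGAGGTGGTTGCAATGACACGAGAAGCATCTTTTCC; antiparallel, so 5'→3' the coding strand is CCTTTTCTACGAAGAGCACAGTAACGTTGGTGGAGGTGGCAGCGCGTTTCTGGACAGAAGGTGCAAGACAAGTTGTGTTA. Replace T with U for the mRNA.

5'-CCUUUUCUACGAAGAGCACAGUAACGUUGGUGGAGGUGGCAGCGCGUUUCUGGACAGAAGGUGCAAGACAAGUUGUGUUA-3'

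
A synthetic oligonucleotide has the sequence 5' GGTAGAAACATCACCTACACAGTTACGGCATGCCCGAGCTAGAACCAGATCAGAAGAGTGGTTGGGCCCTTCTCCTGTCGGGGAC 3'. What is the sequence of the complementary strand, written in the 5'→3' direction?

Pairing A↔T and G↔C gives CCATCTTTGTAGTGGATGTGTCAATGCCGTACGGGCTCGATCTTGGTCTAGTCTTCTCACCAACCCGGGAAGAGGACAGCCCCTG, running 3'→5'. Reverse for the 5'→3' convention.

5'-GTCCCCGACAGGAGAAGGGCCCAACCACTCTTCTGATCTGGTTCTAGCTCGGGCATGCCGTAACTGTGTAGGTGATGTTTCTACC-3'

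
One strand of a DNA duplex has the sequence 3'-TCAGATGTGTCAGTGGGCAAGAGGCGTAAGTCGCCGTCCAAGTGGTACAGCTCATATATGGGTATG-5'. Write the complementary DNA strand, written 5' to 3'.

5'-AGTCTACACAGTCACCCGTTCTCCGCATTCAGCGGCAGGTTCACCATGTCGAGTATATACCCATAC-3'

The strand is given 3'→5', so its complement runs 5'→3' in the same left-to-right order: pair each base A↔T, G↔C.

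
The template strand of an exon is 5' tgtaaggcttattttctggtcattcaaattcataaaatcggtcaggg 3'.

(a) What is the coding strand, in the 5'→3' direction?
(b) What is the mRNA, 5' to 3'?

(a) The coding strand is the reverse complement of the template: complement ACATTCCGAATAAAAGACCAGTAAGTTTAAGTATTTTAGCCAGTCCC, then reverse.
(b) mRNA has the coding-strand sequence with T→U.

(a) 5′-CCCTGACCGATTTTATGAATTTGAATGACCAGAAAATAAGCCTTACA-3′
(b) 5'-CCCUGACCGAUUUUAUGAAUUUGAAUGACCAGAAAAUAAGCCUUACA-3'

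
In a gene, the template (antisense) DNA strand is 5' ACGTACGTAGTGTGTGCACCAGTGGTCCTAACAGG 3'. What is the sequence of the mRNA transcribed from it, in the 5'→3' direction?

RNA polymerase reads the template 3'→5' and synthesizes mRNA 5'→3' by base-pairing (A→U, T→A, G↔C). The complement of the template is TGCATGCATCACACACGTGGTCACCAGGATTGTCC; antiparallel, so 5'→3' the coding strand is CCTGTTAGGACCACTGGTGCACACACTACGTACGT. Replace T with U for the mRNA.

5′-CCUGUUAGGACCACUGGUGCACACACUACGUACGU-3′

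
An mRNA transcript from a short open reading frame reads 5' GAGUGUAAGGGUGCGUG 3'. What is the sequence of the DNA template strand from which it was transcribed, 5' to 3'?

Replace U with T to get the coding DNA strand: GAGTGTAAGGGTGCGTG. The template strand is its reverse complement (complement CTCACATTCCCACGCAC, then reverse).

5'-CACGCACCCTTACACTC-3'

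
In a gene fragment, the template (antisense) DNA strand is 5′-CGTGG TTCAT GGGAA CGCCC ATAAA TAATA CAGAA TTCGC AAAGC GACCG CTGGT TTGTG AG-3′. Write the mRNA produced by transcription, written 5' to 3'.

5'-CUCACAAACCAGCGGUCGCUUUGCGAAUUCUGUAUUAUUUAUGGGCGUUCCCAUGAACCACG-3'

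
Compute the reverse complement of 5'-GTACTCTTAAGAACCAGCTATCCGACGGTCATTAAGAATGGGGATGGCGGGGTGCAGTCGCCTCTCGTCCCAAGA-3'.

Complement each base (A↔T, G↔C): CATGAGAATTCTTGGTCGATAGGCTGCCAGTAATTCTTACCCCTACCGCCCCACGTCAGCGGAGAGCAGGGTTCT. Then reverse.

5'-TCTTGGGACGAGAGGCGACTGCACCCCGCCATCCCCATTCTTAATGACCGTCGGATAGCTGGTTCTTAAGAGTAC-3'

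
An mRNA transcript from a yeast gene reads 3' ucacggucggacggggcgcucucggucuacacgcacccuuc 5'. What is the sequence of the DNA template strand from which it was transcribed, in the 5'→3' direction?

5′-AGTGCCAGCCTGCCCCGCGAGAGCCAGATGTGCGTGGGAAG-3′

Written 5'→3' the mRNA is CUUCCCACGCACAUCUGGCUCUCGCGGGGCAGGCUGGCACU, so the coding DNA strand is CTTCCCACGCACATCTGGCTCTCGCGGGGCAGGCTGGCACT. The template is its reverse complement.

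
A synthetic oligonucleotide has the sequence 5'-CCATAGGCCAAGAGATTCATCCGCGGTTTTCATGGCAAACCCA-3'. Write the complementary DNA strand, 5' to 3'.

The complement of CCATAGGCCAAGAGATTCATCCGCGGTTTTCATGGCAAACCCA is GGTATCCGGTTCTCTAAGTAGGCGCCAAAAGTACCGTTTGGGT (A↔T, G↔C). DNA strands are antiparallel, so the complementary strand runs 3'→5'; reversing gives the 5'→3' form.

5'-TGGGTTTGCCATGAAAACCGCGGATGAATCTCTTGGCCTATGG-3'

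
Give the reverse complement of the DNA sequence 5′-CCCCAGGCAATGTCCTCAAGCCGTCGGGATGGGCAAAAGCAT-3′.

5'-ATGCTTTTGCCCATCCCGACGGCTTGAGGACATTGCCTGGGG-3'

Reading the sequence 3'→5' and pairing each base (A↔T, G↔C) gives the reverse complement directly.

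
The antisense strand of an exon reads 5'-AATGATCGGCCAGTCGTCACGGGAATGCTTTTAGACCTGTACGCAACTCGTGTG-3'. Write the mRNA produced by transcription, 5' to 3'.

The mRNA has the sequence of the coding strand (reverse complement of the template) with T→U. Reverse complement of AATGATCGGCCAGTCGTCACGGGAATGCTTTTAGACCTGTACGCAACTCGTGTG is CACACGAGTTGCGTACAGGTCTAAAAGCATTCCCGTGACGACTGGCCGATCATT; then T→U.

5′-CACACGAGUUGCGUACAGGUCUAAAAGCAUUCCCGUGACGACUGGCCGAUCAUU-3′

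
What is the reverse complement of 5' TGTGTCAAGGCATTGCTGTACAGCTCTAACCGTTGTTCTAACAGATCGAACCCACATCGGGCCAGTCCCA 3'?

5'-TGGGACTGGCCCGATGTGGGTTCGATCTGTTAGAACAACGGTTAGAGCTGTACAGCAATGCCTTGACACA-3'

Reading the sequence 3'→5' and pairing each base (A↔T, G↔C) gives the reverse complement directly.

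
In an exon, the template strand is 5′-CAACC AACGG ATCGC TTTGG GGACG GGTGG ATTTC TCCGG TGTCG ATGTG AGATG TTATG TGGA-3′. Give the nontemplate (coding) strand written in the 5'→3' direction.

5′-TCCACATAACATCTCACATCGACACCGGAGAAATCCACCCGTCCCCAAAGCGATCCGTTGGTTG-3′

The coding strand is complementary and antiparallel to the template: take the complement (A↔T, G↔C) and reverse.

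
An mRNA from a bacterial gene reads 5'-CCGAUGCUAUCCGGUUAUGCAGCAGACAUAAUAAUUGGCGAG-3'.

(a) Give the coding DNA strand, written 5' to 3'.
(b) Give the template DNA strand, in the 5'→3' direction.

(a) The coding strand matches the mRNA with U→T.
(b) The template strand is the reverse complement of the coding strand.

(a) 5'-CCGATGCTATCCGGTTATGCAGCAGACATAATAATTGGCGAG-3'
(b) 5'-CTCGCCAATTATTATGTCTGCTGCATAACCGGATAGCATCGG-3'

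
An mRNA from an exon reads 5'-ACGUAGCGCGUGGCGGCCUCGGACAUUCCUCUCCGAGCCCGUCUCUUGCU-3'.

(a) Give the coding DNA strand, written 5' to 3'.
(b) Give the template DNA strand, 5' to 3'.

(a) The coding strand matches the mRNA with U→T.
(b) The template strand is the reverse complement of the coding strand.

(a) 5'-ACGTAGCGCGTGGCGGCCTCGGACATTCCTCTCCGAGCCCGTCTCTTGCT-3'
(b) 5'-AGCAAGAGACGGGCTCGGAGAGGAATGTCCGAGGCCGCCACGCGCTACGT-3'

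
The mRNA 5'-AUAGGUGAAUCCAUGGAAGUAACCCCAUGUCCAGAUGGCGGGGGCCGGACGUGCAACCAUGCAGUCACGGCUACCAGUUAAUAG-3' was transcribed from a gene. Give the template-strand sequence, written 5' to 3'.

5'-CTATTAACTGGTAGCCGTGACTGCATGGTTGCACGTCCGGCCCCCGCCATCTGGACATGGGGTTACTTCCATGGATTCACCTAT-3'

Replace U with T to get the coding DNA strand: ATAGGTGAATCCATGGAAGTAACCCCATGTCCAGATGGCGGGGGCCGGACGTGCAACCATGCAGTCACGGCTACCAGTTAATAG. The template strand is its reverse complement (complement TATCCACTTAGGTACCTTCATTGGGGTACAGGTCTACCGCCCCCGGCCTGCACGTTGGTACGTCAGTGCCGATGGTCAATTATC, then reverse).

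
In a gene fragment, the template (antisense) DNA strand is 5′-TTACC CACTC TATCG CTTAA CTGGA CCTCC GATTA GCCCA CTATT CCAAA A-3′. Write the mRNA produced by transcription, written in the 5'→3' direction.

The mRNA has the sequence of the coding strand (reverse complement of the template) with T→U. Reverse complement of TTACCCACTCTATCGCTTAACTGGACCTCCGATTAGCCCACTATTCCAAAA is TTTTGGAATAGTGGGCTAATCGGAGGTCCAGTTAAGCGATAGAGTGGGTAA; then T→U.

5'-UUUUGGAAUAGUGGGCUAAUCGGAGGUCCAGUUAAGCGAUAGAGUGGGUAA-3'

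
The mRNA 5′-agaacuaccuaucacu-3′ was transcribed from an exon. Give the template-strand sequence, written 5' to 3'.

Replace U with T to get the coding DNA strand: AGAACTACCTATCACT. The template strand is its reverse complement (complement TCTTGATGGATAGTGA, then reverse).

5'-AGTGATAGGTAGTTCT-3'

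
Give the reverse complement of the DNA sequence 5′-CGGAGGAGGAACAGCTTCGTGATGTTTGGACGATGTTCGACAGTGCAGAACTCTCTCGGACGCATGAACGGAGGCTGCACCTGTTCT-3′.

Complement each base (A↔T, G↔C): GCCTCCTCCTTGTCGAAGCACTACAAACCTGCTACAAGCTGTCACGTCTTGAGAGAGCCTGCGTACTTGCCTCCGACGTGGACAAGA. Then reverse.

5'-AGAACAGGTGCAGCCTCCGTTCATGCGTCCGAGAGAGTTCTGCACTGTCGAACATCGTCCAAACATCACGAAGCTGTTCCTCCTCCG-3'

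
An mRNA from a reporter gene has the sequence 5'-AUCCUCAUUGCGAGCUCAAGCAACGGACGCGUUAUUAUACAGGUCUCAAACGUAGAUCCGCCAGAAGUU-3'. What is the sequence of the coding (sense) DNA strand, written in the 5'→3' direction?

The coding DNA strand has the same 5'→3' sequence as the mRNA with U replaced by T.

5'-ATCCTCATTGCGAGCTCAAGCAACGGACGCGTTATTATACAGGTCTCAAACGTAGATCCGCCAGAAGTT-3'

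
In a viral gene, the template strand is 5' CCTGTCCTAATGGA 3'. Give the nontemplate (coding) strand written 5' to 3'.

5'-TCCATTAGGACAGG-3'

The coding strand is complementary and antiparallel to the template: take the complement (A↔T, G↔C) and reverse.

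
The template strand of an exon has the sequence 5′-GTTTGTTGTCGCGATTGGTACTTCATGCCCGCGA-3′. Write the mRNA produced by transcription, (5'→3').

RNA polymerase reads the template 3'→5' and synthesizes mRNA 5'→3' by base-pairing (A→U, T→A, G↔C). The complement of the template is CAAACAACAGCGCTAACCATGAAGTACGGGCGCT; antiparallel, so 5'→3' the coding strand is TCGCGGGCATGAAGTACCAATCGCGACAACAAAC. Replace T with U for the mRNA.

5′-UCGCGGGCAUGAAGUACCAAUCGCGACAACAAAC-3′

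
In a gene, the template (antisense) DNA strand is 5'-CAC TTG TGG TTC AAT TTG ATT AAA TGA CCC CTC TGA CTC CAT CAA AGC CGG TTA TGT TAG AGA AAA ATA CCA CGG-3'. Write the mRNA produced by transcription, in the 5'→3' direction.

RNA polymerase reads the template 3'→5' and synthesizes mRNA 5'→3' by base-pairing (A→U, T→A, G↔C). The complement of the template is GTGAACACCAAGTTAAACTAATTTACTGGGGAGACTGAGGTAGTTTCGGCCAATACAATCTCTTTTTATGGTGCC; antiparallel, so 5'→3' the coding strand is CCGTGGTATTTTTCTCTAACATAACCGGCTTTGATGGAGTCAGAGGGGTCATTTAATCAAATTGAACCACAAGTG. Replace T with U for the mRNA.

5′-CCGUGGUAUUUUUCUCUAACAUAACCGGCUUUGAUGGAGUCAGAGGGGUCAUUUAAUCAAAUUGAACCACAAGUG-3′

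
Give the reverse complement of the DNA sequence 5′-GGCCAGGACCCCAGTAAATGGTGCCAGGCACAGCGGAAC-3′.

5'-GTTCCGCTGTGCCTGGCACCATTTACTGGGGTCCTGGCC-3'

Reading the sequence 3'→5' and pairing each base (A↔T, G↔C) gives the reverse complement directly.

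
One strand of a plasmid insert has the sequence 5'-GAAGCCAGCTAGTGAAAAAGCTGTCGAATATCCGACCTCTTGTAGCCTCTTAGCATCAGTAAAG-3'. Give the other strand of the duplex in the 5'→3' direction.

Pairing A↔T and G↔C gives CTTCGGTCGATCACTTTTTCGACAGCTTATAGGCTGGAGAACATCGGAGAATCGTAGTCATTTC, running 3'→5'. Reverse for the 5'→3' convention.

5'-CTTTACTGATGCTAAGAGGCTACAAGAGGTCGGATATTCGACAGCTTTTTCACTAGCTGGCTTC-3'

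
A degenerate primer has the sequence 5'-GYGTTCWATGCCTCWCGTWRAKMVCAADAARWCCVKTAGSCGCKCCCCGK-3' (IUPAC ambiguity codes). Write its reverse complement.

Standard pairs A↔T, G↔C; ambiguity codes pair R↔Y, M↔K, W↔W, S↔S, D↔H, V↔B. Complement (CRCAAGWTACGGAGWGCAWYTMKBGTTHTTYWGGBMATCSGCGMGGGGCM), then reverse for 5'→3'.

5'-MCGGGGMGCGSCTAMBGGWYTTHTTGBKMTYWACGWGAGGCATWGAACRC-3'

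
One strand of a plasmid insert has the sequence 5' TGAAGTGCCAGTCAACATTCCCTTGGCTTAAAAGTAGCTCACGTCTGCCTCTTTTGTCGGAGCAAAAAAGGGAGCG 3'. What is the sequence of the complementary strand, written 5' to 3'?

The complement of TGAAGTGCCAGTCAACATTCCCTTGGCTTAAAAGTAGCTCACGTCTGCCTCTTTTGTCGGAGCAAAAAAGGGAGCG is ACTTCACGGTCAGTTGTAAGGGAACCGAATTTTCATCGAGTGCAGACGGAGAAAACAGCCTCGTTTTTTCCCTCGC (A↔T, G↔C). DNA strands are antiparallel, so the complementary strand runs 3'→5'; reversing gives the 5'→3' form.

5'-CGCTCCCTTTTTTGCTCCGACAAAAGAGGCAGACGTGAGCTACTTTTAAGCCAAGGGAATGTTGACTGGCACTTCA-3'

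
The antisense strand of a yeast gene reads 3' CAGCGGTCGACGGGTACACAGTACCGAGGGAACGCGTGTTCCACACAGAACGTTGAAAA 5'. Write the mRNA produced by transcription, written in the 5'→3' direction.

Reading the template 3'→5' as shown, RNA polymerase pairs each base (A→U, T→A, G↔C) to build mRNA 5'→3' directly.

5'-GUCGCCAGCUGCCCAUGUGUCAUGGCUCCCUUGCGCACAAGGUGUGUCUUGCAACUUUU-3'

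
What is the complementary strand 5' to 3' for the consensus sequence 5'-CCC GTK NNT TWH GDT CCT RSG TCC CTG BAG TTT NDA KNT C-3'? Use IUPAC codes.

5′-GANMTHNAAACTVCAGGGACSYAGGAHCDWAANNMACGGG-3′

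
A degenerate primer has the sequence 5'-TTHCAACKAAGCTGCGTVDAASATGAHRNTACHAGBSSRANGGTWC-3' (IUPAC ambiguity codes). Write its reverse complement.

5′-GWACCNTYSSVCTDGTANYDTCATSTTHBACGCAGCTTMGTTGDAA-3′

Standard pairs A↔T, G↔C; ambiguity codes pair R↔Y, K↔M, W↔W, S↔S, B↔V, D↔H, N↔N. Complement (AADGTTGMTTCGACGCABHTTSTACTDYNATGDTCVSSYTNCCAWG), then reverse for 5'→3'.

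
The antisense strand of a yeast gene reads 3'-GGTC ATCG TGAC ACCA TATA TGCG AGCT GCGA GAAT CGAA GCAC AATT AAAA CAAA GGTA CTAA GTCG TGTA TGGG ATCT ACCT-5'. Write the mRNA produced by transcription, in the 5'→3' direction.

Reading the template 3'→5' as shown, RNA polymerase pairs each base (A→U, T→A, G↔C) to build mRNA 5'→3' directly.

5'-CCAGUAGCACUGUGGUAUAUACGCUCGACGCUCUUAGCUUCGUGUUAAUUUUGUUUCCAUGAUUCAGCACAUACCCUAGAUGGA-3'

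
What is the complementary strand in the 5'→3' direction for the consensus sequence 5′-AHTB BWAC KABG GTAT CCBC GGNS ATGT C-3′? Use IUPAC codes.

5'-GACATSNCCGVGGATACCVTMGTWVVADT-3'

Standard pairs A↔T, G↔C; ambiguity codes pair K↔M, W↔W, S↔S, B↔V, H↔D, N↔N. Complement (TDAVVWTGMTVCCATAGGVGCCNSTACAG), then reverse for 5'→3'.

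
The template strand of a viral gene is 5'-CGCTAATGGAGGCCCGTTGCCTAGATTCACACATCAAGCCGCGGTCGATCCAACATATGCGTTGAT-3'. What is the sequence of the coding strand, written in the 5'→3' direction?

The coding strand is complementary and antiparallel to the template: take the complement (A↔T, G↔C) and reverse.

5'-ATCAACGCATATGTTGGATCGACCGCGGCTTGATGTGTGAATCTAGGCAACGGGCCTCCATTAGCG-3'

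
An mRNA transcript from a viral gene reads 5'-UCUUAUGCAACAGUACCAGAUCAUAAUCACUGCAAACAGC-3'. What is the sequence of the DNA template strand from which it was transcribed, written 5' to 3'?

Replace U with T to get the coding DNA strand: TCTTATGCAACAGTACCAGATCATAATCACTGCAAACAGC. The template strand is its reverse complement (complement AGAATACGTTGTCATGGTCTAGTATTAGTGACGTTTGTCG, then reverse).

5'-GCTGTTTGCAGTGATTATGATCTGGTACTGTTGCATAAGA-3'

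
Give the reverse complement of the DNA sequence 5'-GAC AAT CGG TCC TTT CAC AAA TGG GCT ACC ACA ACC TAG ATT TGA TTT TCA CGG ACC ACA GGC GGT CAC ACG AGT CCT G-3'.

Complement each base (A↔T, G↔C): CTGTTAGCCAGGAAAGTGTTTACCCGATGGTGTTGGATCTAAACTAAAAGTGCCTGGTGTCCGCCAGTGTGCTCAGGAC. Then reverse.

5'-CAGGACTCGTGTGACCGCCTGTGGTCCGTGAAAATCAAATCTAGGTTGTGGTAGCCCATTTGTGAAAGGACCGATTGTC-3'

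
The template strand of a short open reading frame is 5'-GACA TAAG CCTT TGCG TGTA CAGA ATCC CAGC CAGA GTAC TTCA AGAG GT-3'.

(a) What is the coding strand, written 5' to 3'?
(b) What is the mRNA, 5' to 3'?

(a) The coding strand is the reverse complement of the template: complement CTGTATTCGGAAACGCACATGTCTTAGGGTCGGTCTCATGAAGTTCTCCA, then reverse.
(b) mRNA has the coding-strand sequence with T→U.

(a) 5′-ACCTCTTGAAGTACTCTGGCTGGGATTCTGTACACGCAAAGGCTTATGTC-3′
(b) 5'-ACCUCUUGAAGUACUCUGGCUGGGAUUCUGUACACGCAAAGGCUUAUGUC-3'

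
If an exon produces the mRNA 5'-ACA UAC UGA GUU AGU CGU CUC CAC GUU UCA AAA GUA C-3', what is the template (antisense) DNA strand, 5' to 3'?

Replace U with T to get the coding DNA strand: ACATACTGAGTTAGTCGTCTCCACGTTTCAAAAGTAC. The template strand is its reverse complement (complement TGTATGACTCAATCAGCAGAGGTGCAAAGTTTTCATG, then reverse).

5′-GTACTTTTGAAACGTGGAGACGACTAACTCAGTATGT-3′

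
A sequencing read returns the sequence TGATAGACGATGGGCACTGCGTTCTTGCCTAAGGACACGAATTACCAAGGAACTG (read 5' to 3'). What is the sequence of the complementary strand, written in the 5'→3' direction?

The complement of TGATAGACGATGGGCACTGCGTTCTTGCCTAAGGACACGAATTACCAAGGAACTG is ACTATCTGCTACCCGTGACGCAAGAACGGATTCCTGTGCTTAATGGTTCCTTGAC (A↔T, G↔C). DNA strands are antiparallel, so the complementary strand runs 3'→5'; reversing gives the 5'→3' form.

5'-CAGTTCCTTGGTAATTCGTGTCCTTAGGCAAGAACGCAGTGCCCATCGTCTATCA-3'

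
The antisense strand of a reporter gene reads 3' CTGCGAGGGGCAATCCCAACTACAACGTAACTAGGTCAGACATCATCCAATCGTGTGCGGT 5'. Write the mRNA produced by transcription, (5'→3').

Reading the template 3'→5' as shown, RNA polymerase pairs each base (A→U, T→A, G↔C) to build mRNA 5'→3' directly.

5'-GACGCUCCCCGUUAGGGUUGAUGUUGCAUUGAUCCAGUCUGUAGUAGGUUAGCACACGCCA-3'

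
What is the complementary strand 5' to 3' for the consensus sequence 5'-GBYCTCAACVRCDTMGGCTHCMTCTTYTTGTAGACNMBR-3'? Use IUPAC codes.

5′-YVKNGTCTACAARAAGAKGDAGCCKAHGYBGTTGAGRVC-3′

Standard pairs A↔T, G↔C; ambiguity codes pair R↔Y, M↔K, B↔V, D↔H, N↔N. Complement (CVRGAGTTGBYGHAKCCGADGKAGAARAACATCTGNKVY), then reverse for 5'→3'.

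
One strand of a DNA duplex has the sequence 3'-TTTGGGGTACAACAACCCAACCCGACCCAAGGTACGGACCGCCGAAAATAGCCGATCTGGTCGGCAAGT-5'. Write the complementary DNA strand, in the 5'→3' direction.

The strand is given 3'→5', so its complement runs 5'→3' in the same left-to-right order: pair each base A↔T, G↔C.

5'-AAACCCCATGTTGTTGGGTTGGGCTGGGTTCCATGCCTGGCGGCTTTTATCGGCTAGACCAGCCGTTCA-3'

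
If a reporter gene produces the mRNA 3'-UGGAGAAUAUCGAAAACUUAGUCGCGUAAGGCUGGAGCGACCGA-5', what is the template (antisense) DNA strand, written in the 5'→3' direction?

5′-ACCTCTTATAGCTTTTGAATCAGCGCATTCCGACCTCGCTGGCT-3′

Written 5'→3' the mRNA is AGCCAGCGAGGUCGGAAUGCGCUGAUUCAAAAGCUAUAAGAGGU, so the coding DNA strand is AGCCAGCGAGGTCGGAATGCGCTGATTCAAAAGCTATAAGAGGT. The template is its reverse complement.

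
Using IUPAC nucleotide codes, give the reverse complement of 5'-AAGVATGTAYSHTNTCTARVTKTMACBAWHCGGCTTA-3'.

Standard pairs A↔T, G↔C; ambiguity codes pair R↔Y, M↔K, W↔W, S↔S, B↔V, H↔D, N↔N. Complement (TTCBTACATRSDANAGATYBAMAKTGVTWDGCCGAAT), then reverse for 5'→3'.

5'-TAAGCCGDWTVGTKAMABYTAGANADSRTACATBCTT-3'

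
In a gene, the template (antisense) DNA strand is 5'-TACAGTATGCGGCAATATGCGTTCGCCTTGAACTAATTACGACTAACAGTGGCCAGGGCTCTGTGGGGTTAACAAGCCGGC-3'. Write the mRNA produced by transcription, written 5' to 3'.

5'-GCCGGCUUGUUAACCCCACAGAGCCCUGGCCACUGUUAGUCGUAAUUAGUUCAAGGCGAACGCAUAUUGCCGCAUACUGUA-3'

The mRNA has the sequence of the coding strand (reverse complement of the template) with T→U. Reverse complement of TACAGTATGCGGCAATATGCGTTCGCCTTGAACTAATTACGACTAACAGTGGCCAGGGCTCTGTGGGGTTAACAAGCCGGC is GCCGGCTTGTTAACCCCACAGAGCCCTGGCCACTGTTAGTCGTAATTAGTTCAAGGCGAACGCATATTGCCGCATACTGTA; then T→U.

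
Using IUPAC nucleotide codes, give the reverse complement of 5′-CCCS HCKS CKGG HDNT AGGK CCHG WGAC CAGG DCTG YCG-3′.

Standard pairs A↔T, G↔C; ambiguity codes pair Y↔R, K↔M, W↔W, S↔S, D↔H, N↔N. Complement (GGGSDGMSGMCCDHNATCCMGGDCWCTGGTCCHGACRGC), then reverse for 5'→3'.

5′-CGRCAGHCCTGGTCWCDGGMCCTANHDCCMGSMGDSGGG-3′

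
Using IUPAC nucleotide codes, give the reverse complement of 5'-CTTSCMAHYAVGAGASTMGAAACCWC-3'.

5'-GWGGTTTCKASTCTCBTRDTKGSAAG-3'

Standard pairs A↔T, G↔C; ambiguity codes pair Y↔R, M↔K, W↔W, S↔S, H↔D, V↔B. Complement (GAASGKTDRTBCTCTSAKCTTTGGWG), then reverse for 5'→3'.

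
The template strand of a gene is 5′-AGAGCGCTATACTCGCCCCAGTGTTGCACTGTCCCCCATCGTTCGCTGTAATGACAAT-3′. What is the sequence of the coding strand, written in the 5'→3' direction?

The coding strand is complementary and antiparallel to the template: take the complement (A↔T, G↔C) and reverse.

5'-ATTGTCATTACAGCGAACGATGGGGGACAGTGCAACACTGGGGCGAGTATAGCGCTCT-3'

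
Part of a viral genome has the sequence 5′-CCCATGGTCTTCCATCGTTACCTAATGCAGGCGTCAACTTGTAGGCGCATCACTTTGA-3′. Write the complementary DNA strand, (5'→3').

5'-TCAAAGTGATGCGCCTACAAGTTGACGCCTGCATTAGGTAACGATGGAAGACCATGGG-3'

Pairing A↔T and G↔C gives GGGTACCAGAAGGTAGCAATGGATTACGTCCGCAGTTGAACATCCGCGTAGTGAAACT, running 3'→5'. Reverse for the 5'→3' convention.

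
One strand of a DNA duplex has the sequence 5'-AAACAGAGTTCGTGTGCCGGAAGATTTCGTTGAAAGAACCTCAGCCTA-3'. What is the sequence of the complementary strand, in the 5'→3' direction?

The complement of AAACAGAGTTCGTGTGCCGGAAGATTTCGTTGAAAGAACCTCAGCCTA is TTTGTCTCAAGCACACGGCCTTCTAAAGCAACTTTCTTGGAGTCGGAT (A↔T, G↔C). DNA strands are antiparallel, so the complementary strand runs 3'→5'; reversing gives the 5'→3' form.

5'-TAGGCTGAGGTTCTTTCAACGAAATCTTCCGGCACACGAACTCTGTTT-3'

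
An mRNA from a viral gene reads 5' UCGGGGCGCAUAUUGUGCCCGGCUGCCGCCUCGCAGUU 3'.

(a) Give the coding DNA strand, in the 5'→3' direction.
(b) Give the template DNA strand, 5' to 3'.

(a) 5'-TCGGGGCGCATATTGTGCCCGGCTGCCGCCTCGCAGTT-3'
(b) 5'-AACTGCGAGGCGGCAGCCGGGCACAATATGCGCCCCGA-3'

(a) The coding strand matches the mRNA with U→T.
(b) The template strand is the reverse complement of the coding strand.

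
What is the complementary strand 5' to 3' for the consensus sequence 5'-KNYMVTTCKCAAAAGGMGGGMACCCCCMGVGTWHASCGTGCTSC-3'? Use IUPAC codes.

Standard pairs A↔T, G↔C; ambiguity codes pair Y↔R, M↔K, W↔W, S↔S, H↔D, V↔B, N↔N. Complement (MNRKBAAGMGTTTTCCKCCCKTGGGGGKCBCAWDTSGCACGASG), then reverse for 5'→3'.

5'-GSAGCACGSTDWACBCKGGGGGTKCCCKCCTTTTGMGAABKRNM-3'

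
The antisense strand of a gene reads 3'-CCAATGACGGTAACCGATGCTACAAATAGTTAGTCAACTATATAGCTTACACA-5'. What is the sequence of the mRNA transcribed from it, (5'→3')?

5'-GGUUACUGCCAUUGGCUACGAUGUUUAUCAAUCAGUUGAUAUAUCGAAUGUGU-3'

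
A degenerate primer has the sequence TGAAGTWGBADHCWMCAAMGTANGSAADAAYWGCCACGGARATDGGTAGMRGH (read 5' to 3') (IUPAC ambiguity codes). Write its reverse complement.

5'-DCYKCTACCHATYTCCGTGGCWRTTHTTSCNTACKTTGKWGDHTVCWACTTCA-3'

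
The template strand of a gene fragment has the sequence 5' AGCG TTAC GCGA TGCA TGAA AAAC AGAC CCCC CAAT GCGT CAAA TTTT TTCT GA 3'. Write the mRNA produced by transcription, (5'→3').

5'-UCAGAAAAAAUUUGACGCAUUGGGGGGUCUGUUUUUCAUGCAUCGCGUAACGCU-3'

The mRNA has the sequence of the coding strand (reverse complement of the template) with T→U. Reverse complement of AGCGTTACGCGATGCATGAAAAACAGACCCCCCAATGCGTCAAATTTTTTCTGA is TCAGAAAAAATTTGACGCATTGGGGGGTCTGTTTTTCATGCATCGCGTAACGCT; then T→U.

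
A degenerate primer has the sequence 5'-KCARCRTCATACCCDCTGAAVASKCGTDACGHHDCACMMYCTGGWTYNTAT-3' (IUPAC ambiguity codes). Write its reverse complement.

Standard pairs A↔T, G↔C; ambiguity codes pair R↔Y, M↔K, W↔W, S↔S, D↔H, V↔B, N↔N. Complement (MGTYGYAGTATGGGHGACTTBTSMGCAHTGCDDHGTGKKRGACCWARNATA), then reverse for 5'→3'.

5'-ATANRAWCCAGRKKGTGHDDCGTHACGMSTBTTCAGHGGGTATGAYGYTGM-3'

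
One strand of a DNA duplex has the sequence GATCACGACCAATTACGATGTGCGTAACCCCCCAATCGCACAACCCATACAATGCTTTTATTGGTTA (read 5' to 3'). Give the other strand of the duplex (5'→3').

The complement of GATCACGACCAATTACGATGTGCGTAACCCCCCAATCGCACAACCCATACAATGCTTTTATTGGTTA is CTAGTGCTGGTTAATGCTACACGCATTGGGGGGTTAGCGTGTTGGGTATGTTACGAAAATAACCAAT (A↔T, G↔C). DNA strands are antiparallel, so the complementary strand runs 3'→5'; reversing gives the 5'→3' form.

5′-TAACCAATAAAAGCATTGTATGGGTTGTGCGATTGGGGGGTTACGCACATCGTAATTGGTCGTGATC-3′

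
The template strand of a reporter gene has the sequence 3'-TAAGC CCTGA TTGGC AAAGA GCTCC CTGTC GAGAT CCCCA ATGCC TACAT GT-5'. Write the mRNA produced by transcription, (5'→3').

5'-AUUCGGGACUAACCGUUUCUCGAGGGACAGCUCUAGGGGUUACGGAUGUACA-3'

Reading the template 3'→5' as shown, RNA polymerase pairs each base (A→U, T→A, G↔C) to build mRNA 5'→3' directly.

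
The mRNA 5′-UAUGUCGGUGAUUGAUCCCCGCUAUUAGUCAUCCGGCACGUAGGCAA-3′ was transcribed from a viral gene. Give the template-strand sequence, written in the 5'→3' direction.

Replace U with T to get the coding DNA strand: TATGTCGGTGATTGATCCCCGCTATTAGTCATCCGGCACGTAGGCAA. The template strand is its reverse complement (complement ATACAGCCACTAACTAGGGGCGATAATCAGTAGGCCGTGCATCCGTT, then reverse).

5'-TTGCCTACGTGCCGGATGACTAATAGCGGGGATCAATCACCGACATA-3'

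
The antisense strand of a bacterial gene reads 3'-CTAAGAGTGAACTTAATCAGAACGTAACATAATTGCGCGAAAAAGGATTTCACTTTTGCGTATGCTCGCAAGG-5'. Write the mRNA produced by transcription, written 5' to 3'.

5'-GAUUCUCACUUGAAUUAGUCUUGCAUUGUAUUAACGCGCUUUUUCCUAAAGUGAAAACGCAUACGAGCGUUCC-3'

Reading the template 3'→5' as shown, RNA polymerase pairs each base (A→U, T→A, G↔C) to build mRNA 5'→3' directly.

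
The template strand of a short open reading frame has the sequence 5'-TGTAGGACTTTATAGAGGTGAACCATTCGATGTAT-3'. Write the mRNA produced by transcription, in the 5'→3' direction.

5'-AUACAUCGAAUGGUUCACCUCUAUAAAGUCCUACA-3'

The mRNA has the sequence of the coding strand (reverse complement of the template) with T→U. Reverse complement of TGTAGGACTTTATAGAGGTGAACCATTCGATGTAT is ATACATCGAATGGTTCACCTCTATAAAGTCCTACA; then T→U.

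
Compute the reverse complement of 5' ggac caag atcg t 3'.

5'-ACGATCTTGGTCC-3'

Complement each base (A↔T, G↔C): CCTGGTTCTAGCA. Then reverse.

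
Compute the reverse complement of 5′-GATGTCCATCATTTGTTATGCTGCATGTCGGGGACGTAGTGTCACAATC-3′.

5'-GATTGTGACACTACGTCCCCGACATGCAGCATAACAAATGATGGACATC-3'

Complement each base (A↔T, G↔C): CTACAGGTAGTAAACAATACGACGTACAGCCCCTGCATCACAGTGTTAG. Then reverse.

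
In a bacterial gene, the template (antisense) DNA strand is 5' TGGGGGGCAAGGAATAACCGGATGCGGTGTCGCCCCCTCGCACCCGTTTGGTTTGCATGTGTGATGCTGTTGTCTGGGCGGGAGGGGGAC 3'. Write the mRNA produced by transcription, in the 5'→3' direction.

The mRNA has the sequence of the coding strand (reverse complement of the template) with T→U. Reverse complement of TGGGGGGCAAGGAATAACCGGATGCGGTGTCGCCCCCTCGCACCCGTTTGGTTTGCATGTGTGATGCTGTTGTCTGGGCGGGAGGGGGAC is GTCCCCCTCCCGCCCAGACAACAGCATCACACATGCAAACCAAACGGGTGCGAGGGGGCGACACCGCATCCGGTTATTCCTTGCCCCCCA; then T→U.

5'-GUCCCCCUCCCGCCCAGACAACAGCAUCACACAUGCAAACCAAACGGGUGCGAGGGGGCGACACCGCAUCCGGUUAUUCCUUGCCCCCCA-3'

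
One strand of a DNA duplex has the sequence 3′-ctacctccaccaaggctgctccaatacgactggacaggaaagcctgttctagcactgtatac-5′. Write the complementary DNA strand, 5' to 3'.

The strand is given 3'→5', so its complement runs 5'→3' in the same left-to-right order: pair each base A↔T, G↔C.

5'-GATGGAGGTGGTTCCGACGAGGTTATGCTGACCTGTCCTTTCGGACAAGATCGTGACATATG-3'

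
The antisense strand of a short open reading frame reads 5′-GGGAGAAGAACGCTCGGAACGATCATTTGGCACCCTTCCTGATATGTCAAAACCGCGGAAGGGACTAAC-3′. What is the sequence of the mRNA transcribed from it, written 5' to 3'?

5′-GUUAGUCCCUUCCGCGGUUUUGACAUAUCAGGAAGGGUGCCAAAUGAUCGUUCCGAGCGUUCUUCUCCC-3′

RNA polymerase reads the template 3'→5' and synthesizes mRNA 5'→3' by base-pairing (A→U, T→A, G↔C). The complement of the template is CCCTCTTCTTGCGAGCCTTGCTAGTAAACCGTGGGAAGGACTATACAGTTTTGGCGCCTTCCCTGATTG; antiparallel, so 5'→3' the coding strand is GTTAGTCCCTTCCGCGGTTTTGACATATCAGGAAGGGTGCCAAATGATCGTTCCGAGCGTTCTTCTCCC. Replace T with U for the mRNA.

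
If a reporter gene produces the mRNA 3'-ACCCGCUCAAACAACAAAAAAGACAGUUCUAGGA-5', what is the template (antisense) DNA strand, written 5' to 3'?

Written 5'→3' the mRNA is AGGAUCUUGACAGAAAAAACAACAAACUCGCCCA, so the coding DNA strand is AGGATCTTGACAGAAAAAACAACAAACTCGCCCA. The template is its reverse complement.

5'-TGGGCGAGTTTGTTGTTTTTTCTGTCAAGATCCT-3'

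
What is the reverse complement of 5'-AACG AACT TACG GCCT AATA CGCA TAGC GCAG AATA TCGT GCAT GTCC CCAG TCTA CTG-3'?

5'-CAGTAGACTGGGGACATGCACGATATTCTGCGCTATGCGTATTAGGCCGTAAGTTCGTT-3'

Reading the sequence 3'→5' and pairing each base (A↔T, G↔C) gives the reverse complement directly.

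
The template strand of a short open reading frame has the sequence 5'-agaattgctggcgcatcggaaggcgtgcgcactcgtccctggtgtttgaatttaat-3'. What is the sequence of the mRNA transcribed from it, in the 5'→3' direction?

The mRNA has the sequence of the coding strand (reverse complement of the template) with T→U. Reverse complement of AGAATTGCTGGCGCATCGGAAGGCGTGCGCACTCGTCCCTGGTGTTTGAATTTAAT is ATTAAATTCAAACACCAGGGACGAGTGCGCACGCCTTCCGATGCGCCAGCAATTCT; then T→U.

5'-AUUAAAUUCAAACACCAGGGACGAGUGCGCACGCCUUCCGAUGCGCCAGCAAUUCU-3'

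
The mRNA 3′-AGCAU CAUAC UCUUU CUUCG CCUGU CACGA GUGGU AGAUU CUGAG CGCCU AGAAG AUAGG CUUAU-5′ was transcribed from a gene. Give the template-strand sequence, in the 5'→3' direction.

5'-TCGTAGTATGAGAAAGAAGCGGACAGTGCTCACCATCTAAGACTCGCGGATCTTCTATCCGAATA-3'

Written 5'→3' the mRNA is UAUUCGGAUAGAAGAUCCGCGAGUCUUAGAUGGUGAGCACUGUCCGCUUCUUUCUCAUACUACGA, so the coding DNA strand is TATTCGGATAGAAGATCCGCGAGTCTTAGATGGTGAGCACTGTCCGCTTCTTTCTCATACTACGA. The template is its reverse complement.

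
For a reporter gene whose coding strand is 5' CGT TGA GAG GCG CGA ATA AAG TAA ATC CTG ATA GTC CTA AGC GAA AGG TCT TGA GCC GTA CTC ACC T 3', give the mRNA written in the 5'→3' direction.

mRNA has the coding-strand sequence with U in place of T.

5'-CGUUGAGAGGCGCGAAUAAAGUAAAUCCUGAUAGUCCUAAGCGAAAGGUCUUGAGCCGUACUCACCU-3'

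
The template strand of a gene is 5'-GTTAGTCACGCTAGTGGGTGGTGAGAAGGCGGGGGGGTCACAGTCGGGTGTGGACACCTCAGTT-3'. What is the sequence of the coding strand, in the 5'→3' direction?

5′-AACTGAGGTGTCCACACCCGACTGTGACCCCCCCGCCTTCTCACCACCCACTAGCGTGACTAAC-3′

The coding strand is complementary and antiparallel to the template: take the complement (A↔T, G↔C) and reverse.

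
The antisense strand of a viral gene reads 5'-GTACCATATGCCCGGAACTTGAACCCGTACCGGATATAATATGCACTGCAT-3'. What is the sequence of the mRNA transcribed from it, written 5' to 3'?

The mRNA has the sequence of the coding strand (reverse complement of the template) with T→U. Reverse complement of GTACCATATGCCCGGAACTTGAACCCGTACCGGATATAATATGCACTGCAT is ATGCAGTGCATATTATATCCGGTACGGGTTCAAGTTCCGGGCATATGGTAC; then T→U.

5'-AUGCAGUGCAUAUUAUAUCCGGUACGGGUUCAAGUUCCGGGCAUAUGGUAC-3'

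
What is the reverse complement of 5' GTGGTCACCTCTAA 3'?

5'-TTAGAGGTGACCAC-3'

Reading the sequence 3'→5' and pairing each base (A↔T, G↔C) gives the reverse complement directly.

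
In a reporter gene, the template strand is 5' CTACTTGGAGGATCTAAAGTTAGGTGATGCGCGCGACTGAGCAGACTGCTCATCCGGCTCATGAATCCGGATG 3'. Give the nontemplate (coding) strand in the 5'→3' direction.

The coding strand is complementary and antiparallel to the template: take the complement (A↔T, G↔C) and reverse.

5′-CATCCGGATTCATGAGCCGGATGAGCAGTCTGCTCAGTCGCGCGCATCACCTAACTTTAGATCCTCCAAGTAG-3′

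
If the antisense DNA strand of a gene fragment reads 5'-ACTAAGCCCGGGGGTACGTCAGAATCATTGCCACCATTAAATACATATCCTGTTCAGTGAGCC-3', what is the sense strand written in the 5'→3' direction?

The coding strand is complementary and antiparallel to the template: take the complement (A↔T, G↔C) and reverse.

5'-GGCTCACTGAACAGGATATGTATTTAATGGTGGCAATGATTCTGACGTACCCCCGGGCTTAGT-3'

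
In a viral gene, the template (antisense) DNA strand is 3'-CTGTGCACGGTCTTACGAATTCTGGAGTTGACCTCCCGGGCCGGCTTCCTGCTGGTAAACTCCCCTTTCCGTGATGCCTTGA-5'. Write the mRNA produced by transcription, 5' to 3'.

Reading the template 3'→5' as shown, RNA polymerase pairs each base (A→U, T→A, G↔C) to build mRNA 5'→3' directly.

5'-GACACGUGCCAGAAUGCUUAAGACCUCAACUGGAGGGCCCGGCCGAAGGACGACCAUUUGAGGGGAAAGGCACUACGGAACU-3'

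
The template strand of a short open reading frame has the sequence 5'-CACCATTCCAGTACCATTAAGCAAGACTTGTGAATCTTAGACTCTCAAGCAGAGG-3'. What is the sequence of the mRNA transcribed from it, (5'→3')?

5'-CCUCUGCUUGAGAGUCUAAGAUUCACAAGUCUUGCUUAAUGGUACUGGAAUGGUG-3'

The mRNA has the sequence of the coding strand (reverse complement of the template) with T→U. Reverse complement of CACCATTCCAGTACCATTAAGCAAGACTTGTGAATCTTAGACTCTCAAGCAGAGG is CCTCTGCTTGAGAGTCTAAGATTCACAAGTCTTGCTTAATGGTACTGGAATGGTG; then T→U.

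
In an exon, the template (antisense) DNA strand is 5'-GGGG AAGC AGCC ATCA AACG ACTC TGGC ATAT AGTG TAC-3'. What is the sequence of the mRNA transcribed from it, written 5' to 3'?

5′-GUACACUAUAUGCCAGAGUCGUUUGAUGGCUGCUUCCCC-3′

RNA polymerase reads the template 3'→5' and synthesizes mRNA 5'→3' by base-pairing (A→U, T→A, G↔C). The complement of the template is CCCCTTCGTCGGTAGTTTGCTGAGACCGTATATCACATG; antiparallel, so 5'→3' the coding strand is GTACACTATATGCCAGAGTCGTTTGATGGCTGCTTCCCC. Replace T with U for the mRNA.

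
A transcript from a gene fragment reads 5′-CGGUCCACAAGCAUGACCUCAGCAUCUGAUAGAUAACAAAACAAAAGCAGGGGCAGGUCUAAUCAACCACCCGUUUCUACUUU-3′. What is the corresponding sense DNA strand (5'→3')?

5'-CGGTCCACAAGCATGACCTCAGCATCTGATAGATAACAAAACAAAAGCAGGGGCAGGTCTAATCAACCACCCGTTTCTACTTT-3'

The coding DNA strand has the same 5'→3' sequence as the mRNA with U replaced by T.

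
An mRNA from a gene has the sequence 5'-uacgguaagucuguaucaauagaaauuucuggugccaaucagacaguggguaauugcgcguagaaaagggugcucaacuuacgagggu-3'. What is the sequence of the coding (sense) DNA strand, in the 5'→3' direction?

The coding DNA strand has the same 5'→3' sequence as the mRNA with U replaced by T.

5'-TACGGTAAGTCTGTATCAATAGAAATTTCTGGTGCCAATCAGACAGTGGGTAATTGCGCGTAGAAAAGGGTGCTCAACTTACGAGGGT-3'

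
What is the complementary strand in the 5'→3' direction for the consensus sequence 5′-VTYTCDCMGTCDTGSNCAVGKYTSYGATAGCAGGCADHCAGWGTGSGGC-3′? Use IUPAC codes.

5'-GCCSCACWCTGDHTGCCTGCTATCRSARMCBTGNSCAHGACKGHGARAB-3'

Standard pairs A↔T, G↔C; ambiguity codes pair Y↔R, M↔K, W↔W, S↔S, D↔H, V↔B, N↔N. Complement (BARAGHGKCAGHACSNGTBCMRASRCTATCGTCCGTHDGTCWCACSCCG), then reverse for 5'→3'.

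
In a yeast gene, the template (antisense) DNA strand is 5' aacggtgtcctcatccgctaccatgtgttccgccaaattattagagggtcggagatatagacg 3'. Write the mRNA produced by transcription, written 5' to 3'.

The mRNA has the sequence of the coding strand (reverse complement of the template) with T→U. Reverse complement of AACGGTGTCCTCATCCGCTACCATGTGTTCCGCCAAATTATTAGAGGGTCGGAGATATAGACG is CGTCTATATCTCCGACCCTCTAATAATTTGGCGGAACACATGGTAGCGGATGAGGACACCGTT; then T→U.

5'-CGUCUAUAUCUCCGACCCUCUAAUAAUUUGGCGGAACACAUGGUAGCGGAUGAGGACACCGUU-3'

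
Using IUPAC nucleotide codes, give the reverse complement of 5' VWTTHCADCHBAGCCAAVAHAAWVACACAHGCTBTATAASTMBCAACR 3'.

5'-YGTTGVKASTTATAVAGCDTGTGTBWTTDTBTTGGCTVDGHTGDAAWB-3'

Standard pairs A↔T, G↔C; ambiguity codes pair R↔Y, M↔K, W↔W, S↔S, B↔V, D↔H. Complement (BWAADGTHGDVTCGGTTBTDTTWBTGTGTDCGAVATATTSAKVGTTGY), then reverse for 5'→3'.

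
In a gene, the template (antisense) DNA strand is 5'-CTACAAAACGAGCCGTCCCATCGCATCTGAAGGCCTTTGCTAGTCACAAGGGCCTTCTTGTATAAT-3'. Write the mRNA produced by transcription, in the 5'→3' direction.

5'-AUUAUACAAGAAGGCCCUUGUGACUAGCAAAGGCCUUCAGAUGCGAUGGGACGGCUCGUUUUGUAG-3'

RNA polymerase reads the template 3'→5' and synthesizes mRNA 5'→3' by base-pairing (A→U, T→A, G↔C). The complement of the template is GATGTTTTGCTCGGCAGGGTAGCGTAGACTTCCGGAAACGATCAGTGTTCCCGGAAGAACATATTA; antiparallel, so 5'→3' the coding strand is ATTATACAAGAAGGCCCTTGTGACTAGCAAAGGCCTTCAGATGCGATGGGACGGCTCGTTTTGTAG. Replace T with U for the mRNA.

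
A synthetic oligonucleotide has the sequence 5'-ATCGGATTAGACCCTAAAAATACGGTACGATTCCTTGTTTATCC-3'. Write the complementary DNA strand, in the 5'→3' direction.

The complement of ATCGGATTAGACCCTAAAAATACGGTACGATTCCTTGTTTATCC is TAGCCTAATCTGGGATTTTTATGCCATGCTAAGGAACAAATAGG (A↔T, G↔C). DNA strands are antiparallel, so the complementary strand runs 3'→5'; reversing gives the 5'→3' form.

5'-GGATAAACAAGGAATCGTACCGTATTTTTAGGGTCTAATCCGAT-3'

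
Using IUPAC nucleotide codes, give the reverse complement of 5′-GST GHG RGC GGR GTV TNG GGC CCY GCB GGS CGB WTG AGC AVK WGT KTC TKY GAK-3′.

5′-MTCRMAGAMACWMBTGCTCAWVCGSCCVGCRGGGCCCNABACYCCGCYCDCASC-3′

Standard pairs A↔T, G↔C; ambiguity codes pair R↔Y, K↔M, W↔W, S↔S, B↔V, H↔D, N↔N. Complement (CSACDCYCGCCYCABANCCCGGGRCGVCCSGCVWACTCGTBMWCAMAGAMRCTM), then reverse for 5'→3'.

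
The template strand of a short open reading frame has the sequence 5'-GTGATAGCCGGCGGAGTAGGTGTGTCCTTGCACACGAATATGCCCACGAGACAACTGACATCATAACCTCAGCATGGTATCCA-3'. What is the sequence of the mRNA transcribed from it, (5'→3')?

5'-UGGAUACCAUGCUGAGGUUAUGAUGUCAGUUGUCUCGUGGGCAUAUUCGUGUGCAAGGACACACCUACUCCGCCGGCUAUCAC-3'

The mRNA has the sequence of the coding strand (reverse complement of the template) with T→U. Reverse complement of GTGATAGCCGGCGGAGTAGGTGTGTCCTTGCACACGAATATGCCCACGAGACAACTGACATCATAACCTCAGCATGGTATCCA is TGGATACCATGCTGAGGTTATGATGTCAGTTGTCTCGTGGGCATATTCGTGTGCAAGGACACACCTACTCCGCCGGCTATCAC; then T→U.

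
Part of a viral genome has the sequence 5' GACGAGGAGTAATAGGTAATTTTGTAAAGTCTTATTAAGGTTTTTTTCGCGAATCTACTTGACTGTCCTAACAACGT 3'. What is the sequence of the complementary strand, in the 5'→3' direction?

5'-ACGTTGTTAGGACAGTCAAGTAGATTCGCGAAAAAAACCTTAATAAGACTTTACAAAATTACCTATTACTCCTCGTC-3'

The complement of GACGAGGAGTAATAGGTAATTTTGTAAAGTCTTATTAAGGTTTTTTTCGCGAATCTACTTGACTGTCCTAACAACGT is CTGCTCCTCATTATCCATTAAAACATTTCAGAATAATTCCAAAAAAAGCGCTTAGATGAACTGACAGGATTGTTGCA (A↔T, G↔C). DNA strands are antiparallel, so the complementary strand runs 3'→5'; reversing gives the 5'→3' form.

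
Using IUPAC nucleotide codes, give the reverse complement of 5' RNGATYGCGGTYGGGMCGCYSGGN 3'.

Standard pairs A↔T, G↔C; ambiguity codes pair R↔Y, M↔K, S↔S, N↔N. Complement (YNCTARCGCCARCCCKGCGRSCCN), then reverse for 5'→3'.

5'-NCCSRGCGKCCCRACCGCRATCNY-3'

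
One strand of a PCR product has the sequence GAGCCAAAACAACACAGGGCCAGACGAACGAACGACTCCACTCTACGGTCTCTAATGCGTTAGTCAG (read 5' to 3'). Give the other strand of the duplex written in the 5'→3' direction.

5'-CTGACTAACGCATTAGAGACCGTAGAGTGGAGTCGTTCGTTCGTCTGGCCCTGTGTTGTTTTGGCTC-3'

The complement of GAGCCAAAACAACACAGGGCCAGACGAACGAACGACTCCACTCTACGGTCTCTAATGCGTTAGTCAG is CTCGGTTTTGTTGTGTCCCGGTCTGCTTGCTTGCTGAGGTGAGATGCCAGAGATTACGCAATCAGTC (A↔T, G↔C). DNA strands are antiparallel, so the complementary strand runs 3'→5'; reversing gives the 5'→3' form.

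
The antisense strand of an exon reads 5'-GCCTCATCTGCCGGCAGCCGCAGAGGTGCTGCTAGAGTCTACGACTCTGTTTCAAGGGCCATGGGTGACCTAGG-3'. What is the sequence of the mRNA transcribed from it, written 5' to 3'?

The mRNA has the sequence of the coding strand (reverse complement of the template) with T→U. Reverse complement of GCCTCATCTGCCGGCAGCCGCAGAGGTGCTGCTAGAGTCTACGACTCTGTTTCAAGGGCCATGGGTGACCTAGG is CCTAGGTCACCCATGGCCCTTGAAACAGAGTCGTAGACTCTAGCAGCACCTCTGCGGCTGCCGGCAGATGAGGC; then T→U.

5'-CCUAGGUCACCCAUGGCCCUUGAAACAGAGUCGUAGACUCUAGCAGCACCUCUGCGGCUGCCGGCAGAUGAGGC-3'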